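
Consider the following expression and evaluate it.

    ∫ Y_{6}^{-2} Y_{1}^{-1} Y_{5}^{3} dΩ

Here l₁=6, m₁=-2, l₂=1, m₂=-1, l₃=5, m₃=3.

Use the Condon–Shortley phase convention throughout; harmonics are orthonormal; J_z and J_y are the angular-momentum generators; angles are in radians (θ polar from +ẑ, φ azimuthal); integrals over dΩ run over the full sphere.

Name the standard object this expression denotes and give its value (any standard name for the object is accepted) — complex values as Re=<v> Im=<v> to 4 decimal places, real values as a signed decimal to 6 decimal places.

Gaunt coefficient, +0.100084

This is a Gaunt coefficient — the integral of a triple product of spherical harmonics over the sphere.
m-sum 0 ✓  L=12 even ✓  5≤5≤7 ✓
Π(2lᵢ+1) = 13×3×11 = 429
triangle coeff Δ(6,1,5) = 1/858
Σ_t [1,1]: t=1:−1/14400 = -1/14400
(3j)²=6/143 [(6 1 5; 0 0 0)], sign=+1
Σ_t [0,0]: t=0:+1/161280 = 1/161280
(3j)²=1/143 [(6 1 5; -2 -1 3)], sign=+1
⇒ 4πI² = 18/143
I = (+1)√(18/143/(4π)) = 0.10008369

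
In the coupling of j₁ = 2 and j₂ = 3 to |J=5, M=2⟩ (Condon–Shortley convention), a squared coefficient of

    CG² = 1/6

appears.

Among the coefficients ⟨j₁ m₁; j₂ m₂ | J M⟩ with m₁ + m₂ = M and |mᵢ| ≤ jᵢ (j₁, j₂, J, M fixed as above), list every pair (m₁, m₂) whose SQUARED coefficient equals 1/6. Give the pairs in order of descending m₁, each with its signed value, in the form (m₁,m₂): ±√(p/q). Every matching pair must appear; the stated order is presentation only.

Admissible pairs with m₁+m₂ = M = 2: (-1,3), (0,2), (1,1), (2,0)
  (m₁,m₂)=(2,0): CG² = 1/6, CG = +√(1/6)   ← matches the target
  (m₁,m₂)=(1,1): CG² = 1/2, CG = +√(1/2)
  (m₁,m₂)=(0,2): CG² = 3/10, CG = +√(3/10)
  (m₁,m₂)=(-1,3): CG² = 1/30, CG = +√(1/30)
Pairs with CG² = 1/6: (2,0): +√(1/6)

(2,0): +√(1/6)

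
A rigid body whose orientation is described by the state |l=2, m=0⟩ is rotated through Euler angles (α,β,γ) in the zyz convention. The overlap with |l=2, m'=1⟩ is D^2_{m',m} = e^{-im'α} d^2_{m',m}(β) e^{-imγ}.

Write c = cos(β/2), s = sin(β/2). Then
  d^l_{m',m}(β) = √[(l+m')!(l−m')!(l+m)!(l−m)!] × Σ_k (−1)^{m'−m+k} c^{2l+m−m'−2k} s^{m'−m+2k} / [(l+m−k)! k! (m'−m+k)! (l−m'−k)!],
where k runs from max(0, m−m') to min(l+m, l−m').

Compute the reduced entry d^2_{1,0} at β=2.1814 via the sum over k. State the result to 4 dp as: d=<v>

d^2_{1,0}(β=2.1814) via the finite sum:
Half-angle: c=0.461865, s=0.886950. N=√(6·1·2·2)=4.898979
The bounds max(0,m−m')=0 and min(l+m,l−m')=1 give 2 terms
  k=0: (−1)^1·4.8990/(2)·0.4619^3·0.8870^1 = -0.214052
  k=1: (−1)^2·4.8990/(2)·0.4619^1·0.8870^3 = +0.789384
d^2_{1,0}(2.1814) = -0.214052 +0.789384 = +0.575332

d=0.5753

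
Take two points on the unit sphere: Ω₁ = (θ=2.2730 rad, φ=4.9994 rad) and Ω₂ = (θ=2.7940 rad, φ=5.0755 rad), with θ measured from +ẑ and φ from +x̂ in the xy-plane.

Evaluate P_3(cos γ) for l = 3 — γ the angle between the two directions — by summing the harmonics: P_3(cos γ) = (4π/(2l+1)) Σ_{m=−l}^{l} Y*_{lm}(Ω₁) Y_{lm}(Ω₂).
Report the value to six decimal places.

0.327005

Term-by-term m-sum for l=3 (normalisation 4π/7 = 1.795196):
  m=-3: Y*=-0.140807+0.120970i  Y=-0.014616-0.007636i  product +0.002982-0.000693i
  m=-2: Y*=+0.323054+0.208905i  Y=+0.083361-0.074036i  product +0.042397-0.006503i
  m=-1: Y*=+0.075847-0.256967i  Y=+0.133719+0.351931i  product +0.100577-0.007669i
  m=+0: Y*=+0.220320-0.000000i  Y=-0.498162+0.000000i  product -0.109755+0.000000i
  m=+1: Y*=-0.075847-0.256967i  Y=-0.133719+0.351931i  product +0.100577+0.007669i
  m=+2: Y*=+0.323054-0.208905i  Y=+0.083361+0.074036i  product +0.042397+0.006503i
  m=+3: Y*=+0.140807+0.120970i  Y=+0.014616-0.007636i  product +0.002982+0.000693i
Accumulated sum +0.182155+0.000000i; after 4π/(2l+1) scaling, +0.327005+0.000000i ⇒ P_3 = 0.327005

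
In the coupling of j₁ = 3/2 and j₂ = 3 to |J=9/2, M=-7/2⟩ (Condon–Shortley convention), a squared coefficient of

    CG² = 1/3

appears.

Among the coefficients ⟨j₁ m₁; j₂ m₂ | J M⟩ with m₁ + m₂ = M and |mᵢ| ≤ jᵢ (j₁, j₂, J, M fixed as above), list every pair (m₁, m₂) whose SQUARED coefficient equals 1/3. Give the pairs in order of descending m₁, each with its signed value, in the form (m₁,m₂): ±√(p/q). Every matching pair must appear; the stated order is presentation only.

Admissible pairs with m₁+m₂ = M = -7/2: (-3/2,-2), (-1/2,-3)
  (m₁,m₂)=(-1/2,-3): CG² = 1/3, CG = +√(1/3)   ← matches the target
  (m₁,m₂)=(-3/2,-2): CG² = 2/3, CG = +√(2/3)
Pairs with CG² = 1/3: (-1/2,-3): +√(1/3)

(-1/2,-3): +√(1/3)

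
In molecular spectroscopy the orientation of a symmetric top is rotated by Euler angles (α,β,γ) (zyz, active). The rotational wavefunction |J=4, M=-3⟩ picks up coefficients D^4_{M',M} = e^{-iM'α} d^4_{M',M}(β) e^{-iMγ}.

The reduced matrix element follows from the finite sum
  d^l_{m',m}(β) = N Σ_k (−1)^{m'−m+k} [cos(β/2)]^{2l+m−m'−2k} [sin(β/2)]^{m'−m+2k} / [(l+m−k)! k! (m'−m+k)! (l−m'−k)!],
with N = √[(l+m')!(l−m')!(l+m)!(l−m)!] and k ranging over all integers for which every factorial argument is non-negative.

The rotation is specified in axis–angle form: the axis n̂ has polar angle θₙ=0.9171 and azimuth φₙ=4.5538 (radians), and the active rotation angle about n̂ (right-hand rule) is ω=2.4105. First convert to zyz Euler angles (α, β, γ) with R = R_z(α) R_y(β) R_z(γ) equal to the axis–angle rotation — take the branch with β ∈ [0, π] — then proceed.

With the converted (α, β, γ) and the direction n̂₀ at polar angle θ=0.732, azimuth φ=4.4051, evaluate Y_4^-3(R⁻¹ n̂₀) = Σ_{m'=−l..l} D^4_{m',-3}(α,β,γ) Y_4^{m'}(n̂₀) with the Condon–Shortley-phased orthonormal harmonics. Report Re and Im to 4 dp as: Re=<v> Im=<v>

Axis–angle → zyz. n̂ = (sinθₙcosφₙ, sinθₙsinφₙ, cosθₙ) = (-0.125367, -0.783880, +0.608125), ω = 2.4105.
R = I cosω + sinω [n̂]ₓ + (1−cosω) n̂n̂ᵀ gives
  R = [-0.717028, -0.234603, -0.656378; +0.577467, +0.327459, -0.747865; +0.390389, -0.915277, -0.099322]
β = atan2(√(R₁₃²+R₂₃²), R₃₃) = 1.670282; α = atan2(R₂₃, R₁₃) mod 2π = 3.992049; γ = atan2(R₃₂, −R₃₁) mod 2π = 4.309227
Need the full column D^4_{m',-3} for m'=−4..4 at α=3.9920, β=1.6703, γ=4.3092.
cos(β/2)=0.671073, sin(β/2)=0.741391
d^4_{-4,-3}: single k=1 term ⇒ +0.128523;  D = -0.104487-0.074838i
d^4_{-3,-3}: k∈[0..1] ⇒ +0.041130 -0.351408 = -0.310278;  D = -0.302184+0.070407i
d^4_{-2,-3}: k∈[0..1] ⇒ -0.170020 +0.622553 = +0.452533;  D = -0.213544+0.398980i
d^4_{-1,-3}: k∈[0..1] ⇒ +0.398459 -0.810565 = -0.412106;  D = +0.144799+0.385830i
d^4_{0,-3}: k∈[0..1] ⇒ -0.656229 +0.800960 = +0.144731;  D = +0.135386+0.051162i
d^4_{1,-3}: k∈[0..1] ⇒ +0.810565 -0.593601 = +0.216965;  D = -0.191522+0.101945i
d^4_{2,-3}: k∈[0..1] ⇒ -0.759857 +0.309148 = -0.450709;  D = -0.103276+0.438718i
d^4_{3,-3}: k∈[0..1] ⇒ +0.523507 -0.091281 = +0.432226;  D = +0.250879+0.351964i
d^4_{4,-3}: single k=0 term ⇒ -0.233694;  D = +0.232501+0.023581i
Y_4^{m'}(θ=0.732,φ=4.4051) and Σ D·Y over m':
  (-0.1045-0.0748i)·(+0.0296+0.0832i)  (-0.3022+0.0704i)·(+0.2215-0.1680i)  (-0.2135+0.3990i)·(-0.3508-0.2476i)  (+0.1448+0.3858i)·(-0.0621+0.1957i)  (+0.1354+0.0512i)·(-0.3051+0.0000i)  (-0.1915+0.1019i)·(+0.0621+0.1957i)  (-0.1033+0.4387i)·(-0.3508+0.2476i)  (+0.2509+0.3520i)·(-0.2215-0.1680i)  (+0.2325+0.0236i)·(+0.0296-0.0832i)
Y_4^-3(R⁻¹ n̂) = -0.095928-0.392220i

Re=-0.0959 Im=-0.3922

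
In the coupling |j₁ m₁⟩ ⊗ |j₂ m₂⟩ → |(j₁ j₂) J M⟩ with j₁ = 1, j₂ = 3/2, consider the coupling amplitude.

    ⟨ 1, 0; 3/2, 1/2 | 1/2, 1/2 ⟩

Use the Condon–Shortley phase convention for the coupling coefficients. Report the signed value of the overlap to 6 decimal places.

-0.577350  (= −√(1/3))

triangle: 2!*0!*1!/4! = 2/24
(j±m)!: 1!*1!*2!*1!*1!*0! = 2
prefactor² = (2J+1)*Δ*N² = 1/3
  k=1: −1/(1!*1!*0!*1!*0!*0!) = -1
Σ = -1  ⇒  CG² = 1/3*(-1)² = 1/3
CG = −√(1/3) = -0.577350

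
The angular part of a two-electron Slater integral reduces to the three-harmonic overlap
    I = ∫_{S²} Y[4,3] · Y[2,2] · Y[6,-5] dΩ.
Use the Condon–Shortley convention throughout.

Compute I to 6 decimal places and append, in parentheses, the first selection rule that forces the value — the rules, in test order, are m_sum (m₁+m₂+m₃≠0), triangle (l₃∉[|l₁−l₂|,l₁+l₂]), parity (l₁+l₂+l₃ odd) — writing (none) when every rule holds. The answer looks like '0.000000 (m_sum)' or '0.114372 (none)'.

m-sum 0 ✓  L=12 even ✓  2≤6≤6 ✓
Π(2lᵢ+1) = 9×5×13 = 585
triangle coeff Δ(4,2,6) = 1/6435
Σ_t [0,0]: t=0:+1/2304 = 1/2304
(3j)²=5/143 [(4 2 6; 0 0 0)], sign=+1
Σ_t [0,0]: t=0:+1/120960 = 1/120960
(3j)²=2/39 [(4 2 6; 3 2 -5)], sign=-1
⇒ 4πI² = 150/143
I = (-1)√(150/143/(4π)) = -0.28891672
No selection rule forces the value: the integral is nonzero (none).

-0.288917 (none)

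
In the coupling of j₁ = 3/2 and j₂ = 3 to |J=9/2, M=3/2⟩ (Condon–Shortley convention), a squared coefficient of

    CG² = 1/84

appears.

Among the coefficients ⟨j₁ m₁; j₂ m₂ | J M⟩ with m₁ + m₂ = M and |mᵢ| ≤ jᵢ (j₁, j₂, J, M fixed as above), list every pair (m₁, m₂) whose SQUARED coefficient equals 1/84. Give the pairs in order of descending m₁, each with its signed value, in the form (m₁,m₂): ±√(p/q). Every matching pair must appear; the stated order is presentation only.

(-3/2,3): +√(1/84)

Admissible pairs with m₁+m₂ = M = 3/2: (-3/2,3), (-1/2,2), (1/2,1), (3/2,0)
  (m₁,m₂)=(3/2,0): CG² = 5/21, CG = +√(5/21)
  (m₁,m₂)=(1/2,1): CG² = 15/28, CG = +√(15/28)
  (m₁,m₂)=(-1/2,2): CG² = 3/14, CG = +√(3/14)
  (m₁,m₂)=(-3/2,3): CG² = 1/84, CG = +√(1/84)   ← matches the target
Pairs with CG² = 1/84: (-3/2,3): +√(1/84)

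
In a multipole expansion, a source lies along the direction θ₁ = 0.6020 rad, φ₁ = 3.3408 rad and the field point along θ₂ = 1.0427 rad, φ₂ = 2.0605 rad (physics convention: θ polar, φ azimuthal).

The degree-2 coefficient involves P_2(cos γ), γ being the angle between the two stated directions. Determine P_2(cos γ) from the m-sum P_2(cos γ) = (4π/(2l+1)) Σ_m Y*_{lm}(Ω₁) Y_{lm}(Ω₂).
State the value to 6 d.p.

-0.037274

Addition theorem: P_2(cos γ) = (4π/5) Σ_m Y*_{lm}(Ω₁) Y_{lm}(Ω₂), m = −2…2:
  m=-2: Y*=(0.114171, 0.048057)  Y=(-0.160674, 0.239252)  product (-0.029842, 0.019594)
  m=-1: Y*=(-0.353449, -0.071356)  Y=(-0.158159, -0.296729)  product (0.034728, 0.116164)
  m=+0: Y*=(0.327358, -0.000000)  Y=(-0.075153, 0.000000)  product (-0.024602, 0.000000)
  m=+1: Y*=(0.353449, -0.071356)  Y=(0.158159, -0.296729)  product (0.034728, -0.116164)
  m=+2: Y*=(0.114171, -0.048057)  Y=(-0.160674, -0.239252)  product (-0.029842, -0.019594)
Total Σ_m = (-0.014831, -0.000000). Multiply by 2.513274: (-0.037274, -0.000000). P_2(cos γ) = -0.037274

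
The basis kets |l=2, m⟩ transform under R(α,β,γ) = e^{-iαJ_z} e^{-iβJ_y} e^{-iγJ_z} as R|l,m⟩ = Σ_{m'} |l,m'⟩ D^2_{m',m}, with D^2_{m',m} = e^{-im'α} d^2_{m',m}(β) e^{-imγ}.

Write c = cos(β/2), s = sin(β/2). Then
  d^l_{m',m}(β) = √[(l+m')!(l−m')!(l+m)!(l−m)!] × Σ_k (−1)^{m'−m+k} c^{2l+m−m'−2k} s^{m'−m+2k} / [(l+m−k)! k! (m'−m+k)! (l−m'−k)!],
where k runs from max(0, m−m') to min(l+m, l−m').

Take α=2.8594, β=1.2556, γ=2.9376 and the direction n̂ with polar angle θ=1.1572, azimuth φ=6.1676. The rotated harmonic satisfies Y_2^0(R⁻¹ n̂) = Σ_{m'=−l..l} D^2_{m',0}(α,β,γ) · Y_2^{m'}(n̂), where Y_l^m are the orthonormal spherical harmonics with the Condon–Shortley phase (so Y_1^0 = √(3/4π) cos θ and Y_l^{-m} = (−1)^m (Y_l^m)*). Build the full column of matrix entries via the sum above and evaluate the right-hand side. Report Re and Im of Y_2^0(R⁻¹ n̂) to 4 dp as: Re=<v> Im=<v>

Need the full column D^2_{m',0} for m'=−2..2 at α=2.8594, β=1.2556, γ=2.9376.
cos(β/2)=0.809322, sin(β/2)=0.587366
d^2_{-2,0}: single k=2 term ⇒ +0.553522;  D = +0.467681-0.296077i
d^2_{-1,0}: k∈[1..2] ⇒ +0.762689 -0.401719 = +0.360970;  D = -0.346693+0.100517i
d^2_{0,0}: k∈[0..2] ⇒ +0.429027 -0.903898 +0.119024 = -0.355847;  D = -0.355847+0.000000i
d^2_{1,0}: k∈[0..1] ⇒ -0.762689 +0.401719 = -0.360970;  D = +0.346693+0.100517i
d^2_{2,0}: single k=0 term ⇒ +0.553522;  D = +0.467681+0.296077i
Y_2^{m'}(θ=1.1572,φ=6.1676) and Σ D·Y over m':
  (+0.4677-0.2961i)·(+0.3153+0.0742i)  (-0.3467+0.1005i)·(+0.2824+0.0328i)  (-0.3558+0.0000i)·(-0.1626+0.0000i)  (+0.3467+0.1005i)·(-0.2824+0.0328i)  (+0.4677+0.2961i)·(+0.3153-0.0742i)
Y_2^0(R⁻¹ n̂) = +0.194261+0.000000i

Re=0.1943 Im=0.0000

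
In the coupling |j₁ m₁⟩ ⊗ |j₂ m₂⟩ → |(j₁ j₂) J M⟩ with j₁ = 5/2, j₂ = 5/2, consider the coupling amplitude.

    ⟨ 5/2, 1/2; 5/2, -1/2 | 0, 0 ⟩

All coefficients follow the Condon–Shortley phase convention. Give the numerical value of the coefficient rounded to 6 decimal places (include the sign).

+√(1/6) = +0.408248

√[1·5!0!0!/6! · 3!2!2!3!0!0!] = √(24)
  +(−1)^2/∏(2,3,0,0,0,0)! = 1/12  (running 1/12)
⟨..|..⟩ = √(24)·(1/12) = +0.408248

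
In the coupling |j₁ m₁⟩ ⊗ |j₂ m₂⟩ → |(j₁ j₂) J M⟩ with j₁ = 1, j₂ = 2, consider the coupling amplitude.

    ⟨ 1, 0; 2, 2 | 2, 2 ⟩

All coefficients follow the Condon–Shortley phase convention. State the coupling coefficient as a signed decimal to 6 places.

√[5·1!1!3!/6! · 1!1!4!0!4!0!] = √(24)
  +(−1)^1/∏(1,0,0,3,1,0)! = -1/6  (running -1/6)
⟨..|..⟩ = √(24)·(-1/6) = -0.816497

−√(2/3) = -0.816497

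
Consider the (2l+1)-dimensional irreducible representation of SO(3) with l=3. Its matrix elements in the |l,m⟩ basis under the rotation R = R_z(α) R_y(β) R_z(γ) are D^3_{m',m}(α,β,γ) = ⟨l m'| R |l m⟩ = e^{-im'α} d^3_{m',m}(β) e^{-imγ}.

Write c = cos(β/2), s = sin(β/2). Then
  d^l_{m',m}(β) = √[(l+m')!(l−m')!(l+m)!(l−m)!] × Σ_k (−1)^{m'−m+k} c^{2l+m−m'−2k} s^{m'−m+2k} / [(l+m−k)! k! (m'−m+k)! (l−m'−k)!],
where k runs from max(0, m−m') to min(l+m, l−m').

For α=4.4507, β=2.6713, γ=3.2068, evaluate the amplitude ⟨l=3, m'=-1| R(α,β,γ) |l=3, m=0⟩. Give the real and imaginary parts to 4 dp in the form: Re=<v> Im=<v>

D^3_{-1,0}(4.4507,2.6713,3.2068) = e^{-i·-1·4.4507}·d^3_{-1,0}(2.6713)·e^{-i·0·3.2068}. Compute d first:
Half-angle: c=0.232985, s=0.972480. N=√(2·24·6·6)=41.569219
k: max(0,(0)−(-1))=1 … min(3+(0),3−(-1))=3
  k=1: (−1)^0·41.5692/(12)·0.2330^5·0.9725^1 = +0.002313
  k=2: (−1)^1·41.5692/(4)·0.2330^3·0.9725^3 = -0.120876
  k=3: (−1)^2·41.5692/(12)·0.2330^1·0.9725^5 = +0.701977
d^3_{-1,0}(2.6713) = +0.002313 -0.120876 +0.701977 = +0.583414
D = (-0.258712-0.965954i)·(+0.583414)·(+1.000000+0.000000i) = -0.150936-0.563551i

Re=-0.1509 Im=-0.5636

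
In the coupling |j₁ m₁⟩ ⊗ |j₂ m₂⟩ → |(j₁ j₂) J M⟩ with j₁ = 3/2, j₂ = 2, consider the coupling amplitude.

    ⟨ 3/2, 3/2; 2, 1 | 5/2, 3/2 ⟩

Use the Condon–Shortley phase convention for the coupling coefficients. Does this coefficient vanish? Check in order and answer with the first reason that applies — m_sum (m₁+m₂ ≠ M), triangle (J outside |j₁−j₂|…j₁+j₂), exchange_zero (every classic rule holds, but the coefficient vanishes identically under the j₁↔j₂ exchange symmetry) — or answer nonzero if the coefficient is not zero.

m-sum: m₁+m₂ = 3/2+1 = 5/2, M = 3/2  ✗ ⇒ coefficient is 0

m_sum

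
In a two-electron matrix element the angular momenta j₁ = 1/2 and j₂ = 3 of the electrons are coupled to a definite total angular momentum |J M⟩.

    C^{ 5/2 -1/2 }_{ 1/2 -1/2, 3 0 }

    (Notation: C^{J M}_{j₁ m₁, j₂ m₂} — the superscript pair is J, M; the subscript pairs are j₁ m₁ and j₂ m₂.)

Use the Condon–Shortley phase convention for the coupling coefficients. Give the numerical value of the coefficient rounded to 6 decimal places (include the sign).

√[6·1!0!5!/7! · 0!1!3!3!2!3!] = √(432/7)
  +(−1)^1/∏(1,0,0,2,0,3)! = -1/12  (running -1/12)
⟨..|..⟩ = √(432/7)·(-1/12) = -0.654654

−√(3/7) = -0.654654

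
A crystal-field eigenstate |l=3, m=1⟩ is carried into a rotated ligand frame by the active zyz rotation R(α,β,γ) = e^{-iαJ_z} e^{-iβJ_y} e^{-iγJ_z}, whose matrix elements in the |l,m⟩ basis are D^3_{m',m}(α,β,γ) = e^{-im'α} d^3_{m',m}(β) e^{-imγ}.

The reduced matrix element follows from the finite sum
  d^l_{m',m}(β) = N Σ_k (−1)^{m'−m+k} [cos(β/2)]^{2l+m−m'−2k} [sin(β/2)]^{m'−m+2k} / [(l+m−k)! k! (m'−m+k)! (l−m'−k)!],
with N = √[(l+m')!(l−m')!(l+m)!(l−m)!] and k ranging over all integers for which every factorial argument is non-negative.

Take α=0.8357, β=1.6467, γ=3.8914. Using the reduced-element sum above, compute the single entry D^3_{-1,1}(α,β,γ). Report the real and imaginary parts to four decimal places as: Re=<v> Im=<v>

Re=0.2240 Im=0.0193

First d^3_{-1,1}(β=1.6467), then the phase factors e^{-i(-1)α} and e^{-i(1)γ}:
With c≡cos(β/2)=0.679768 and s≡sin(β/2)=0.733427, N=[2·24·24·2]^{1/2}=48.000000
k∈{2,3,4} keeps every argument non-negative
  k=2: (−1)^0·48.0000/(8)·0.6798^4·0.7334^2 = +0.689141
  k=3: (−1)^1·48.0000/(6)·0.6798^2·0.7334^4 = -1.069644
  k=4: (−1)^2·48.0000/(48)·0.6798^0·0.7334^6 = +0.155647
d^3_{-1,1}(1.6467) = +0.689141 -1.069644 +0.155647 = -0.224856
Phases: e^{-i·(-1)·0.8357}=+0.670659+0.741766i, e^{-i·(1)·3.8914}=-0.731820+0.681498i ⇒ D=+0.224027+0.019290i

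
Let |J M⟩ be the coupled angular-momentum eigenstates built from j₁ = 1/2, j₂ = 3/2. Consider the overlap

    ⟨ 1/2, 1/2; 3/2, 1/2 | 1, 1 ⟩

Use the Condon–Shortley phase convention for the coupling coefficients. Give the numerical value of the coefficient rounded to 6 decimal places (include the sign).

j₁+j₂−J=1  J+j₁−j₂=0  J−j₁+j₂=2  j₁+j₂+J+1=4
(j₁±m₁, j₂±m₂, J±M) = (1,0,2,1,2,0)
P² = 1
sum k=0..0:
  [0] +1/2 = 1/2
S = 1/2
C² = P²·S² = 1/4 ; C = +0.500000

+0.500000  (= +√(1/4))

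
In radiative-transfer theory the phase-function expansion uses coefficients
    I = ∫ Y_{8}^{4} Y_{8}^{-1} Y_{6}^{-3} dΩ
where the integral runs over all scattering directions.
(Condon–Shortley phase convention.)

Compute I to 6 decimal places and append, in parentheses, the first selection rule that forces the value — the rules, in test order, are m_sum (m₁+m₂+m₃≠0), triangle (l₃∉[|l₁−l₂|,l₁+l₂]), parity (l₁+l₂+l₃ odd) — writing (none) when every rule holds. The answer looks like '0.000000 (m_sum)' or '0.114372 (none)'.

Checks pass: Σm=0; 22 even; l₃=6∈[0,16].
(2·8+1)(2·8+1)(2·6+1) = 3757
Δ: 10! 6! 6! / 23! → 1/13742520792
sum: t=2:+1/41803776000 t=3:−1/435456000 t=4:+1/39813120 t=5:−1/18662400 t=6:+1/39813120 t=7:−1/435456000 t=8:+1/41803776000 = -11/1393459200
3j²(8 8 6; 0 0 0) = Δ·Π!·Σ² = 600/96577  (sign -1)
sum: t=1:−1/9405849600 t=2:+1/464486400 t=3:−1/174182400 t=4:+1/447897600 = -11/7524679680
3j²(8 8 6; 4 -1 -3) = Δ·Π!·Σ² = 1375/193154  (sign +1)
combine: 4πI² = 3757·600/96577·1375/193154 = 412500/2482597
take √, sign -1: I = -0.11498837
No selection rule forces the value: the integral is nonzero (none).

-0.114988 (none)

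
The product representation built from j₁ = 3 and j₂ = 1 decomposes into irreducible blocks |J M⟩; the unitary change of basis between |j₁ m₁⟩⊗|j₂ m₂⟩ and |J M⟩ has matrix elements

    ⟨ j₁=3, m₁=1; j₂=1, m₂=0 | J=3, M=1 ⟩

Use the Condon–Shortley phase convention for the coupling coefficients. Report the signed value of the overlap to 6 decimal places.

+√(1/12) ≈ +0.288675

j₁+j₂−J=1  J+j₁−j₂=5  J−j₁+j₂=1  j₁+j₂+J+1=8
(j₁±m₁, j₂±m₂, J±M) = (4,2,1,1,4,2)
P² = 48
sum k=0..1:
  [0] +1/12 = 1/12
  [1] −1/24 = -1/24
S = 1/24
C² = P²·S² = 1/12 ; C = +0.288675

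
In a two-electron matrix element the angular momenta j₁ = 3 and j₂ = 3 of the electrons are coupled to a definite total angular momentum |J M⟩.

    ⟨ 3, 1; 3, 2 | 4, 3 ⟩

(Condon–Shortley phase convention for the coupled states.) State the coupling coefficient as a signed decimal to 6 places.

j₁+j₂−J=2  J+j₁−j₂=4  J−j₁+j₂=4  j₁+j₂+J+1=11
(j₁±m₁, j₂±m₂, J±M) = (4,2,5,1,7,1)
P² = 82944/11
sum k=1..2:
  [1] −1/144 = -1/144
  [2] +1/288 = 1/288
S = -1/288
C² = P²·S² = 1/11 ; C = -0.301511

−√(1/11) = -0.301511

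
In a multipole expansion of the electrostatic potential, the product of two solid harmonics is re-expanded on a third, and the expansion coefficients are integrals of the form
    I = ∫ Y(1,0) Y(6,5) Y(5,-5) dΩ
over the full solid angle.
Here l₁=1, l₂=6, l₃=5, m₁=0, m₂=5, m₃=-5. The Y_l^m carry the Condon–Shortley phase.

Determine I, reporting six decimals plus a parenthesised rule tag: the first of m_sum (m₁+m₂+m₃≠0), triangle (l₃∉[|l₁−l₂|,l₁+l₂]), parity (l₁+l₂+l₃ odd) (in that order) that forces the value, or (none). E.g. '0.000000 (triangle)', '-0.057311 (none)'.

Rules hold: Σm=0, L=12 even, 5≤5≤7.
N = 3·13·11 = 429
Δ = 2!·0!·10!/13! = 1/858
Racah Σ t=1..1: t=1:−1/14400 = -1/14400
⇒ 3j(1 6 5; 0 0 0)² = 6/143, sgn +1
Racah Σ t=1..1: t=1:−1/3628800 = -1/3628800
⇒ 3j(1 6 5; 0 5 -5)² = 1/78, sgn -1
4πI² = N·(3j₀)²·(3jₘ)² = 3/13
I = -1·√(0.230769/4π) = -0.13551395
No selection rule forces the value: the integral is nonzero (none).

-0.135514 (none)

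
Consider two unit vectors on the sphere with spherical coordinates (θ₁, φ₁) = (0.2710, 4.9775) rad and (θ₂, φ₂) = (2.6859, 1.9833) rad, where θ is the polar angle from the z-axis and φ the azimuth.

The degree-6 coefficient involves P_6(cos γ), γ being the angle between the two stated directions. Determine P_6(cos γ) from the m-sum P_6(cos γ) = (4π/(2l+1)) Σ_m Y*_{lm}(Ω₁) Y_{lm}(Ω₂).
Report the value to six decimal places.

0.649866

Addition theorem: P_6(cos γ) = (4π/13) Σ_m Y*_{lm}(Ω₁) Y_{lm}(Ω₂), m = −6…6:
  m=-6: Y*=+0.000004-0.000178i  Y=+0.002758+0.002170i  product +0.000000-0.000000i
  m=-5: Y*=+0.002150-0.000538i  Y=+0.021867-0.011712i  product +0.000041-0.000037i
  m=-4: Y*=+0.008244+0.014727i  Y=-0.008334-0.104987i  product +0.001477-0.000988i
  m=-3: Y*=-0.062003+0.060783i  Y=-0.276523-0.095732i  product +0.022964-0.010872i
  m=-2: Y*=-0.256312-0.150254i  Y=-0.339912+0.367965i  product +0.142412-0.043241i
  m=-1: Y*=+0.155625-0.573202i  Y=+0.147869+0.337900i  product +0.216697-0.032173i
  m=+0: Y*=+0.369790-0.000000i  Y=-0.256612+0.000000i  product -0.094893+0.000000i
  m=+1: Y*=-0.155625-0.573202i  Y=-0.147869+0.337900i  product +0.216697+0.032173i
  m=+2: Y*=-0.256312+0.150254i  Y=-0.339912-0.367965i  product +0.142412+0.043241i
  m=+3: Y*=+0.062003+0.060783i  Y=+0.276523-0.095732i  product +0.022964+0.010872i
  m=+4: Y*=+0.008244-0.014727i  Y=-0.008334+0.104987i  product +0.001477+0.000988i
  m=+5: Y*=-0.002150-0.000538i  Y=-0.021867-0.011712i  product +0.000041+0.000037i
  m=+6: Y*=+0.000004+0.000178i  Y=+0.002758-0.002170i  product +0.000000+0.000000i
Total Σ_m = +0.672291+0.000000i. Multiply by 0.966644: +0.649866+0.000000i. P_6(cos γ) = 0.649866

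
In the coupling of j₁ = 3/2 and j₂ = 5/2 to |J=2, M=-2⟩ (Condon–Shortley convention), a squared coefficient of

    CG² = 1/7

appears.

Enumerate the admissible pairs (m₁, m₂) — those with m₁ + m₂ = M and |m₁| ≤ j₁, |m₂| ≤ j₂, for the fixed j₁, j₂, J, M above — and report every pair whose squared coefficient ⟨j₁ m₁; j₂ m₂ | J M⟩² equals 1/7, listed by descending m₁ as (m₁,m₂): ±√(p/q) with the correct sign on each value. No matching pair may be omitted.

Admissible pairs with m₁+m₂ = M = -2: (-3/2,-1/2), (-1/2,-3/2), (1/2,-5/2)
  (m₁,m₂)=(1/2,-5/2): CG² = 10/21, CG = +√(10/21)
  (m₁,m₂)=(-1/2,-3/2): CG² = 8/21, CG = −√(8/21)
  (m₁,m₂)=(-3/2,-1/2): CG² = 1/7, CG = +√(1/7)   ← matches the target
Pairs with CG² = 1/7: (-3/2,-1/2): +√(1/7)

(-3/2,-1/2): +√(1/7)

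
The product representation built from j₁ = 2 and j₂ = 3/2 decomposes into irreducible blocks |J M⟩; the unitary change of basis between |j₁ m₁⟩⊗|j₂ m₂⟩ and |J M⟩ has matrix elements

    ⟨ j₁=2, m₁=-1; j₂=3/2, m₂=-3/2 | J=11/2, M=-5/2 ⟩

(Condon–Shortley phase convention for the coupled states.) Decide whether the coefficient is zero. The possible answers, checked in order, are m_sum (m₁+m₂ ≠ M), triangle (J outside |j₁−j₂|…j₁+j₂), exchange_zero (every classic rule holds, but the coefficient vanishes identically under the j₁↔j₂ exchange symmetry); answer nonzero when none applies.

m-sum: m₁+m₂ = -1+(-3/2) = -5/2, M = -5/2  ✓
triangle: need |j₁−j₂| ≤ J ≤ j₁+j₂, i.e. J ∈ [1/2, 7/2]; J = 11/2 is outside ✗ ⇒ coefficient is 0

triangle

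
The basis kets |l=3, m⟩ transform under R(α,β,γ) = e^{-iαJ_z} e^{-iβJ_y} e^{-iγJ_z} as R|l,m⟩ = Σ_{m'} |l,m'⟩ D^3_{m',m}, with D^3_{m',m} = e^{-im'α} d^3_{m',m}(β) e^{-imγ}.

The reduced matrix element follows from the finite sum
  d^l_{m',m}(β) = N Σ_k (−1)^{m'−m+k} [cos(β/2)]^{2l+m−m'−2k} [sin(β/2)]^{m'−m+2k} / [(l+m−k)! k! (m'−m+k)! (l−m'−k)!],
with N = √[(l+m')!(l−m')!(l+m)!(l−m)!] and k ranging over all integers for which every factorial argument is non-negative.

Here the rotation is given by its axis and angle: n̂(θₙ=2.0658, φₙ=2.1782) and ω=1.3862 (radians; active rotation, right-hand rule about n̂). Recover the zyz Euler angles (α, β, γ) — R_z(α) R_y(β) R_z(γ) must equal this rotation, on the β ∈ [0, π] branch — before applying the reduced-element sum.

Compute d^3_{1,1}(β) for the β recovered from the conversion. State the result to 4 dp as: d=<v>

Axis–angle → zyz. n̂ = (sinθₙcosφₙ, sinθₙsinφₙ, cosθₙ) = (-0.502230, +0.722570, -0.475035), ω = 1.3862.
R = I cosω + sinω [n̂]ₓ + (1−cosω) n̂n̂ᵀ gives
  R = [+0.389487, +0.170678, +0.905080; -0.763251, +0.609824, +0.213454; -0.515507, -0.773941, +0.367788]
β = atan2(√(R₁₃²+R₂₃²), R₃₃) = 1.194167; α = atan2(R₂₃, R₁₃) mod 2π = 0.231608; γ = atan2(R₃₂, −R₃₁) mod 2π = 5.299986
d^3_{1,1}(β=1.1942) via the finite sum:
Half-angle: c=0.826979, s=0.562233. N=√(24·2·24·2)=48.000000
Admissible k: 0..2 (factorial args all ≥0)
  k=0: (−1)^0·48.0000/(48)·0.8270^6·0.5622^0 = +0.319865
  k=1: (−1)^1·48.0000/(6)·0.8270^4·0.5622^2 = -1.182770
  k=2: (−1)^2·48.0000/(8)·0.8270^2·0.5622^4 = +0.410020
d^3_{1,1}(1.1942) = +0.319865 -1.182770 +0.410020 = -0.452885

d=-0.4529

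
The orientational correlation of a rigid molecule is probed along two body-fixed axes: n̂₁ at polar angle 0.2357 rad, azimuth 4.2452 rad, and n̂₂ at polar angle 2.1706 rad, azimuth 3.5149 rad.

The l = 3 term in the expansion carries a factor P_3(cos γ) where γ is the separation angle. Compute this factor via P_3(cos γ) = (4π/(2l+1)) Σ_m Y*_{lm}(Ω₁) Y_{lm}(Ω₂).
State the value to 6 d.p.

Addition theorem: P_3(cos γ) = (4π/7) Σ_m Y*_{lm}(Ω₁) Y_{lm}(Ω₂), m = −3…3:
  term(m=-3) = -0.00072 + 0.00101j   from Y*(Ω₁)=0.00524 + 0.00089j, Y(Ω₂)=-0.10225 + 0.21121j
  term(m=-2) = -0.00234 - 0.02117j   from Y*(Ω₁)=-0.03221 + 0.04358j, Y(Ω₂)=-0.28851 + 0.26696j
  term(m=-1) = 0.03316 + 0.02970j   from Y*(Ω₁)=-0.12669 - 0.25116j, Y(Ω₂)=-0.14735 + 0.05771j
  term(m=+0) = 0.18574 + 0.00000j   from Y*(Ω₁)=0.62678 + 0.00000j, Y(Ω₂)=0.29635 + 0.00000j
  term(m=+1) = 0.03316 - 0.02970j   from Y*(Ω₁)=0.12669 - 0.25116j, Y(Ω₂)=0.14735 + 0.05771j
  term(m=+2) = -0.00234 + 0.02117j   from Y*(Ω₁)=-0.03221 - 0.04358j, Y(Ω₂)=-0.28851 - 0.26696j
  term(m=+3) = -0.00072 - 0.00101j   from Y*(Ω₁)=-0.00524 + 0.00089j, Y(Ω₂)=0.10225 + 0.21121j
Σ over m = 0.24593 - 0.00000j; ×(4π/7) → 0.44150 - 0.00000j. Real part: 0.441498

0.441498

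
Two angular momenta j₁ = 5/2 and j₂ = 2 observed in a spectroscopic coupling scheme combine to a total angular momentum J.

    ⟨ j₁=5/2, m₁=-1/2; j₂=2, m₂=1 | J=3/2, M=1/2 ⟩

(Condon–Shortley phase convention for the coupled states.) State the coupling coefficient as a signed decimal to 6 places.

+√(5/21) ≈ +0.487950

triangle: 3!*2!*1!/7! = 12/5040
(j±m)!: 2!*3!*3!*1!*2!*1! = 144
prefactor² = (2J+1)*Δ*N² = 48/35
  k=2: +1/(2!*1!*1!*1!*1!*0!) = 1/2
  k=3: −1/(3!*0!*0!*0!*2!*1!) = -1/12
Σ = 5/12  ⇒  CG² = 48/35*(5/12)² = 5/21
CG = +√(5/21) = +0.487950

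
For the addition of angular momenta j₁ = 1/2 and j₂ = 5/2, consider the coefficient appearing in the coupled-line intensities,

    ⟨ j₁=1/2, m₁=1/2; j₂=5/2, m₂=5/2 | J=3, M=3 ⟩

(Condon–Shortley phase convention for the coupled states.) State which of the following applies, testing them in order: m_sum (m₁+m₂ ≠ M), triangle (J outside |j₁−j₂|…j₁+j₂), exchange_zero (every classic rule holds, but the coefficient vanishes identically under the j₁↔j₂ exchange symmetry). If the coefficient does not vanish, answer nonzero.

m-sum: m₁+m₂ = 1/2+5/2 = 3, M = 3  ✓
triangle: |j₁−j₂| = 2 ≤ J = 3 ≤ j₁+j₂ = 3  ✓
exchange: j₁≠j₂ or m₁≠m₂ — the exchange symmetry imposes no constraint here
value check: CG = +1 = +1.000000 ≠ 0

nonzero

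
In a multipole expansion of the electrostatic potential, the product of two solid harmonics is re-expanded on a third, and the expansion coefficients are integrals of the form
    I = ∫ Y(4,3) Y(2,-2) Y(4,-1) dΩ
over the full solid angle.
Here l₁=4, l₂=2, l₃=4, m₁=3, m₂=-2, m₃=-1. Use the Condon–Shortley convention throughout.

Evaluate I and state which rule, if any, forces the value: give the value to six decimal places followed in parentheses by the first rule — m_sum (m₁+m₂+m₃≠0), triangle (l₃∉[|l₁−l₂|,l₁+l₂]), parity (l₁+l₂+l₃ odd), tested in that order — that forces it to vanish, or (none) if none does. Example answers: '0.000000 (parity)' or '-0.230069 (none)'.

0.159270 (none)

Rules hold: Σm=0, L=10 even, 2≤4≤6.
N = 9·5·9 = 405
Δ = 2!·6!·2!/11! = 1/13860
Racah Σ t=0..2: t=0:+1/192 t=1:−1/36 t=2:+1/192 = -5/288
⇒ 3j(4 2 4; 0 0 0)² = 20/693, sgn -1
Racah Σ t=0..0: t=0:+1/480 = 1/480
⇒ 3j(4 2 4; 3 -2 -1)² = 3/110, sgn -1
4πI² = N·(3j₀)²·(3jₘ)² = 270/847
I = +1·√(0.318772/4π) = 0.15927046
No selection rule forces the value: the integral is nonzero (none).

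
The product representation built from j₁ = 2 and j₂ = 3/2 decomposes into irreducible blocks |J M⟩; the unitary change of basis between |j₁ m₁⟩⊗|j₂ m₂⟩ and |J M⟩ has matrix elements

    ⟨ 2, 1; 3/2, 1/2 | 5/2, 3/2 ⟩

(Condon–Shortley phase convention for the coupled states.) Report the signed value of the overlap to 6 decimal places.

+0.169031  (= +√(1/35))

j₁+j₂−J=1  J+j₁−j₂=3  J−j₁+j₂=2  j₁+j₂+J+1=7
(j₁±m₁, j₂±m₂, J±M) = (3,1,2,1,4,1)
P² = 144/35
sum k=0..1:
  [0] +1/4 = 1/4
  [1] −1/6 = -1/6
S = 1/12
C² = P²·S² = 1/35 ; C = +0.169031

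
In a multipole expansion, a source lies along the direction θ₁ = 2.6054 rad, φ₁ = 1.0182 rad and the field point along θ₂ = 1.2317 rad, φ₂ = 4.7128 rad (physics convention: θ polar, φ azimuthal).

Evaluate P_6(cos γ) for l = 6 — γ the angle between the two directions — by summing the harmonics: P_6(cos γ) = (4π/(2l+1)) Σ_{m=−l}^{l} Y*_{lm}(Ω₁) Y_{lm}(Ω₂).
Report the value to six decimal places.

-0.111956

Addition theorem: P_6(cos γ) = (4π/13) Σ_m Y*_{lm}(Ω₁) Y_{lm}(Ω₂), m = −6…6:
  m=-6: Y*=(0.008458, -0.001487)  Y=(-0.339817, 0.000838)  product (-0.002873, 0.000512)
  m=-5: Y*=(-0.018503, 0.046513)  Y=(0.000853, 0.415209)  product (-0.019329, -0.007643)
  m=-4: Y*=(-0.103406, -0.139005)  Y=(0.061267, -0.000101)  product (-0.006349, -0.008506)
  m=-3: Y*=(0.381498, -0.033272)  Y=(0.000400, 0.324001)  product (0.010932, 0.123592)
  m=-2: Y*=(-0.218307, 0.434487)  Y=(0.170210, -0.000140)  product (-0.037097, 0.073985)
  m=-1: Y*=(-0.080940, -0.131251)  Y=(0.000111, 0.269404)  product (0.035350, -0.021820)
  m=+0: Y*=(-0.394452, -0.000000)  Y=(0.195434, 0.000000)  product (-0.077089, -0.000000)
  m=+1: Y*=(0.080940, -0.131251)  Y=(-0.000111, 0.269404)  product (0.035350, 0.021820)
  m=+2: Y*=(-0.218307, -0.434487)  Y=(0.170210, 0.000140)  product (-0.037097, -0.073985)
  m=+3: Y*=(-0.381498, -0.033272)  Y=(-0.000400, 0.324001)  product (0.010932, -0.123592)
  m=+4: Y*=(-0.103406, 0.139005)  Y=(0.061267, 0.000101)  product (-0.006349, 0.008506)
  m=+5: Y*=(0.018503, 0.046513)  Y=(-0.000853, 0.415209)  product (-0.019329, 0.007643)
  m=+6: Y*=(0.008458, 0.001487)  Y=(-0.339817, -0.000838)  product (-0.002873, -0.000512)
Accumulated sum (-0.115820, 0.000000); after 4π/(2l+1) scaling, (-0.111956, 0.000000) ⇒ P_6 = -0.111956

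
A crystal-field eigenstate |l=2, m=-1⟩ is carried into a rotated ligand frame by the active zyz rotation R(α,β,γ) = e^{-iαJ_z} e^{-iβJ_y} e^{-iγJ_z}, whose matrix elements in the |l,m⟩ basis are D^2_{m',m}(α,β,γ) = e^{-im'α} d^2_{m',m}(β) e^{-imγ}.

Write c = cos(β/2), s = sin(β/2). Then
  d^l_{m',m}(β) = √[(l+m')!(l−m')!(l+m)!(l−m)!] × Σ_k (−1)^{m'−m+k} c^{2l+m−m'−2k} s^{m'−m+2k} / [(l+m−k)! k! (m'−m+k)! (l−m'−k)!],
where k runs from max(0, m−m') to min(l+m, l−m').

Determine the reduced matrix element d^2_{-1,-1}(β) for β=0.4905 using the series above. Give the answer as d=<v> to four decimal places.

d=0.7191

d^2_{-1,-1}(β=0.4905) via the finite sum:
With c≡cos(β/2)=0.970077 and s≡sin(β/2)=0.242799, N=[1·6·1·6]^{1/2}=6.000000
The bounds max(0,m−m')=0 and min(l+m,l−m')=1 give 2 terms
  k=0: (−1)^0·6.0000/(6)·0.9701^4·0.2428^0 = +0.885573
  k=1: (−1)^1·6.0000/(2)·0.9701^2·0.2428^2 = -0.166428
d^2_{-1,-1}(0.4905) = +0.885573 -0.166428 = +0.719145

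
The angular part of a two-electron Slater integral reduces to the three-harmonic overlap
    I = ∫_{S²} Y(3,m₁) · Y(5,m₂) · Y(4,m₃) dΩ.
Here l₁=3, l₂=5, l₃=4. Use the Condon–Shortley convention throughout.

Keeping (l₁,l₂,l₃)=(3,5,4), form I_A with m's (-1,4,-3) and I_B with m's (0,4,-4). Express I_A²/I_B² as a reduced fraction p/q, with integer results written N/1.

Shared (l₁,l₂,l₃)=(3,5,4): N and (l;000)² cancel in I_A²/I_B².
A: Δ = 4!·2!·6!/13! = 1/180180; Racah Σ t=3..4: t=3:−1/4320 t=4:+1/5760 = -1/17280; ⇒ 3j(3 5 4; -1 4 -3)² = 7/4290, sgn +1
B: Δ = 4!·2!·6!/13! = 1/180180; Racah Σ t=3..3: t=3:−1/8640 = -1/8640; ⇒ 3j(3 5 4; 0 4 -4)² = 28/715, sgn -1
I_A²/I_B² = (7/4290)/(28/715) = 1/24

1/24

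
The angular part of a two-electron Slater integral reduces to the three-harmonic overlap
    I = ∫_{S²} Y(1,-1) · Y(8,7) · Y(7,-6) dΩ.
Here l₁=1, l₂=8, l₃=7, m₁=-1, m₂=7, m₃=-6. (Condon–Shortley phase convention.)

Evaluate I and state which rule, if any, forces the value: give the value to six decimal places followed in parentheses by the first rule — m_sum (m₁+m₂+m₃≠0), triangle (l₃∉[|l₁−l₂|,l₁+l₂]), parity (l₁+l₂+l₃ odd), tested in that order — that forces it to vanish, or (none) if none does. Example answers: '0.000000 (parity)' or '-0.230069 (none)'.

-0.313531 (none)

Rules hold: Σm=0, L=16 even, 7≤7≤9.
N = 3·17·15 = 765
Δ = 2!·0!·14!/17! = 1/2040
Racah Σ t=1..1: t=1:−1/25401600 = -1/25401600
⇒ 3j(1 8 7; 0 0 0)² = 8/255, sgn +1
Racah Σ t=2..2: t=2:+1/12454041600 = 1/12454041600
⇒ 3j(1 8 7; -1 7 -6)² = 7/136, sgn -1
4πI² = N·(3j₀)²·(3jₘ)² = 21/17
I = -1·√(1.23529/4π) = -0.31353083
No selection rule forces the value: the integral is nonzero (none).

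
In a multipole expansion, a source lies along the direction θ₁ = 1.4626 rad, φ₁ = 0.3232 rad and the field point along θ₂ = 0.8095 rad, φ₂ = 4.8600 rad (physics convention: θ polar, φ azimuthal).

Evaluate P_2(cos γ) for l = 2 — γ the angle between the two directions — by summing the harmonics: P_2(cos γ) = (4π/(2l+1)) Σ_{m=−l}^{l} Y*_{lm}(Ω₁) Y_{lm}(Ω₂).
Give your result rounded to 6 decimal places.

-0.496063

Addition theorem: P_2(cos γ) = (4π/5) Σ_m Y*_{lm}(Ω₁) Y_{lm}(Ω₂), m = −2…2:
  [-2]  conj(Y_{2,-2})(Ω₁) = 0.30475 + 0.22995j ; Y_{2,-2}(Ω₂) = -0.19369 + 0.05890j ; Δ = -0.07257 - 0.02659j
  [-1]  conj(Y_{2,-1})(Ω₁) = 0.07864 + 0.02634j ; Y_{2,-1}(Ω₂) = 0.05675 + 0.38163j ; Δ = -0.00559 + 0.03151j
  [+0]  conj(Y_{2,0})(Ω₁) = -0.30436 + 0.00000j ; Y_{2,0}(Ω₂) = 0.13490 + 0.00000j ; Δ = -0.04106 + 0.00000j
  [+1]  conj(Y_{2,1})(Ω₁) = -0.07864 + 0.02634j ; Y_{2,1}(Ω₂) = -0.05675 + 0.38163j ; Δ = -0.00559 - 0.03151j
  [+2]  conj(Y_{2,2})(Ω₁) = 0.30475 - 0.22995j ; Y_{2,2}(Ω₂) = -0.19369 - 0.05890j ; Δ = -0.07257 + 0.02659j
Σ over m = -0.19738 + 0.00000j; ×(4π/5) → -0.49606 + 0.00000j. Real part: -0.496063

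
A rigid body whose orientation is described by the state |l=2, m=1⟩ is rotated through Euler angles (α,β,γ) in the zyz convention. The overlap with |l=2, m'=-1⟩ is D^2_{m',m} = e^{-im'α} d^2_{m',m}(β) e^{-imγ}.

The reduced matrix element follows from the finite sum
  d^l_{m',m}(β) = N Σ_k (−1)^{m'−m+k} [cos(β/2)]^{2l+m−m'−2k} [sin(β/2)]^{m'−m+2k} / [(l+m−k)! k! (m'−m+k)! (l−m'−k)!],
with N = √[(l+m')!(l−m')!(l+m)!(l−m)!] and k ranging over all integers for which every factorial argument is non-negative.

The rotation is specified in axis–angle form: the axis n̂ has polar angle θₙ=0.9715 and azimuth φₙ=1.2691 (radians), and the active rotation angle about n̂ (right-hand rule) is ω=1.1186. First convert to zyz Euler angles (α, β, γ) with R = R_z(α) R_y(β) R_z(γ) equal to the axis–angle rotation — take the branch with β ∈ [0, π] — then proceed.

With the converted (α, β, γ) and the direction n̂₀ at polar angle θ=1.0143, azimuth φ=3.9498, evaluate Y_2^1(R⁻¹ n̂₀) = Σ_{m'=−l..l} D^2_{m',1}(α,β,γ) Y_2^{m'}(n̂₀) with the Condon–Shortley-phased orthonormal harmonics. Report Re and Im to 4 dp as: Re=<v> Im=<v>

Re=-0.1179 Im=-0.0001

Axis–angle → zyz. n̂ = (sinθₙcosφₙ, sinθₙsinφₙ, cosθₙ) = (+0.245359, +0.788438, +0.564062), ω = 1.1186.
R = I cosω + sinω [n̂]ₓ + (1−cosω) n̂n̂ᵀ gives
  R = [+0.470839, -0.398444, +0.787117; +0.616291, +0.786958, +0.029710; -0.631266, +0.471105, +0.616088]
β = atan2(√(R₁₃²+R₂₃²), R₃₃) = 0.907030; α = atan2(R₂₃, R₁₃) mod 2π = 0.037727; γ = atan2(R₃₂, −R₃₁) mod 2π = 0.641120
Need the full column D^2_{m',1} for m'=−2..2 at α=0.0377, β=0.9070, γ=0.6411.
cos(β/2)=0.898913, sin(β/2)=0.438128
d^2_{-2,1}: single k=3 term ⇒ +0.151200;  D = +0.127648-0.081040i
d^2_{-1,1}: k∈[2..3] ⇒ +0.465327 -0.036847 = +0.428480;  D = +0.352817-0.243136i
d^2_{0,1}: k∈[1..2] ⇒ +0.779523 -0.185181 = +0.594342;  D = +0.476322-0.355472i
d^2_{1,1}: k∈[0..1] ⇒ +0.652935 -0.465327 = +0.187608;  D = +0.146015-0.117798i
d^2_{2,1}: single k=0 term ⇒ -0.636478;  D = -0.479943+0.418042i
Y_2^{m'}(θ=1.0143,φ=3.9498) and Σ D·Y over m':
  (+0.1276-0.0810i)·(-0.0127-0.2782i)  (+0.3528-0.2431i)·(-0.2394+0.2505i)  (+0.4763-0.3555i)·(-0.0514+0.0000i)  (+0.1460-0.1178i)·(+0.2394+0.2505i)  (-0.4799+0.4180i)·(-0.0127+0.2782i)
Y_2^1(R⁻¹ n̂) = -0.117931-0.000071i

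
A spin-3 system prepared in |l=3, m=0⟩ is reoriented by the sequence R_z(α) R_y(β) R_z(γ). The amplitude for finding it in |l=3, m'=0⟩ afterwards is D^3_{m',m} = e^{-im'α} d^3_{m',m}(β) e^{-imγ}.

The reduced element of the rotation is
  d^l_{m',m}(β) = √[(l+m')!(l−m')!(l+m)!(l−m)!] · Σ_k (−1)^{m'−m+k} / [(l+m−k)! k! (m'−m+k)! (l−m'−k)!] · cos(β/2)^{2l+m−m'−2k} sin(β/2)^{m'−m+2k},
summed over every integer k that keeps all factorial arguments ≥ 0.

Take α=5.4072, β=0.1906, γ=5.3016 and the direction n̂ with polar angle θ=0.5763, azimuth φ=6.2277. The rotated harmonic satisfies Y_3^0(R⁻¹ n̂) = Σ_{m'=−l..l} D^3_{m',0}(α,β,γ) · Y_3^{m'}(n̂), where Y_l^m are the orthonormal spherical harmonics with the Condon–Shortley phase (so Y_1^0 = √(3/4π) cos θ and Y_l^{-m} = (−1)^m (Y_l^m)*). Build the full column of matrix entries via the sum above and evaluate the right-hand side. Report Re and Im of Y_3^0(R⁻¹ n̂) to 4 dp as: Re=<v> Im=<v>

Need the full column D^3_{m',0} for m'=−3..3 at α=5.4072, β=0.1906, γ=5.3016.
cos(β/2)=0.995462, sin(β/2)=0.095156
d^3_{-3,0}: single k=3 term ⇒ +0.003801;  D = -0.003311-0.001868i
d^3_{-2,0}: k∈[2..3] ⇒ +0.048700 -0.000445 = +0.048255;  D = -0.008695-0.047465i
d^3_{-1,0}: k∈[1..3] ⇒ +0.322218 -0.008833 +0.000027 = +0.313413;  D = +0.200659-0.240756i
d^3_{0,0}: k∈[0..3] ⇒ +0.973081 -0.080023 +0.000731 -0.000001 = +0.893789;  D = +0.893789+0.000000i
d^3_{1,0}: k∈[0..2] ⇒ -0.322218 +0.008833 -0.000027 = -0.313413;  D = -0.200659-0.240756i
d^3_{2,0}: k∈[0..1] ⇒ +0.048700 -0.000445 = +0.048255;  D = -0.008695+0.047465i
d^3_{3,0}: single k=0 term ⇒ -0.003801;  D = +0.003311-0.001868i
Y_3^{m'}(θ=0.5763,φ=6.2277) and Σ D·Y over m':
  (-0.0033-0.0019i)·(+0.0666+0.0112i)  (-0.0087-0.0475i)·(+0.2529+0.0282i)  (+0.2007-0.2408i)·(+0.4423+0.0246i)  (+0.8938+0.0000i)·(+0.1612+0.0000i)  (-0.2007-0.2408i)·(-0.4423+0.0246i)  (-0.0087+0.0475i)·(+0.2529-0.0282i)  (+0.0033-0.0019i)·(-0.0666+0.0112i)
Y_3^0(R⁻¹ n̂) = +0.331311+0.000000i

Re=0.3313 Im=0.0000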